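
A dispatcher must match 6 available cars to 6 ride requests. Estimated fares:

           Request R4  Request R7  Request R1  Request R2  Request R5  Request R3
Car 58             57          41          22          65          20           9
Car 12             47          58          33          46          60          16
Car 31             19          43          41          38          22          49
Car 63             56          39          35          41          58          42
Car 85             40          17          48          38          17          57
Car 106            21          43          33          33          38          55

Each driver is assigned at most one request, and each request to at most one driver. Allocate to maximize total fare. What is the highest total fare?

Max total: $327

Treat this as an assignment problem: match each driver to one request.
Optimal: Car 58→Request R2 ($65), Car 12→Request R5 ($60), Car 31→Request R7 ($43), Car 63→Request R4 ($56), Car 85→Request R1 ($48), Car 106→Request R3 ($55) — total 65+60+43+56+48+55 = $327.
Column-greedy (each request in turn goes to its best remaining driver) gives $291, worse by 36.
Next-best assignment: Car 58→Request R2, Car 12→Request R5, Car 31→Request R1, Car 63→Request R4, Car 85→Request R3, Car 106→Request R7 = $322.
Every other assignment is strictly worse.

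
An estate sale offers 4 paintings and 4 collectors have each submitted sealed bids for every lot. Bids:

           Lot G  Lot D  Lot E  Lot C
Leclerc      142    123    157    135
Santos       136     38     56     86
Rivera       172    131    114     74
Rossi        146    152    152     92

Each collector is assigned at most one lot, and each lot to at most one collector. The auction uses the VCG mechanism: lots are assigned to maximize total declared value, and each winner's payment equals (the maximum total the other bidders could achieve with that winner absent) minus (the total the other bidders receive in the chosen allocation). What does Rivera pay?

Efficient allocation: Leclerc→Lot E ($157), Santos→Lot C ($86), Rivera→Lot G ($172), Rossi→Lot D ($152); total welfare W = $567.
Rivera receives Lot G at value $172, so the others get W − 172 = $395.
Without Rivera: best allocation of the remaining 3 bidders over all 4 lots is Leclerc→Lot E ($157), Santos→Lot G ($136), Rossi→Lot D ($152), total $445.
VCG payment = (others' best without Rivera) − (others' welfare with Rivera) = 445 − 395 = $50.

Rivera pays $50.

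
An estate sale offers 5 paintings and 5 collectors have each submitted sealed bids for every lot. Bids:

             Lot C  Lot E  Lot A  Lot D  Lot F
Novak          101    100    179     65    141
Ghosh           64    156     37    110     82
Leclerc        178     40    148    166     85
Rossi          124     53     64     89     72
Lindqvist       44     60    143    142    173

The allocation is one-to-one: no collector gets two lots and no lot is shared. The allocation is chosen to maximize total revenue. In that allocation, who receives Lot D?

Leclerc receives Lot D.

This is a one-to-one assignment (maximum-weight bipartite matching).
Optimal: Novak→Lot A ($179), Ghosh→Lot E ($156), Leclerc→Lot D ($166), Rossi→Lot C ($124), Lindqvist→Lot F ($173) — total 179+156+166+124+173 = $798.
Row-greedy (each collector in turn takes its best remaining lot) gives $775, worse by 23.
Next-best assignment: Novak→Lot A, Ghosh→Lot E, Leclerc→Lot C, Rossi→Lot D, Lindqvist→Lot F = $775.
Swapping Leclerc↔Ghosh (Leclerc→Lot E $40, Ghosh→Lot D $110) loses 172.
Leclerc's own top lot is Lot C ($178), but forcing Leclerc→Lot C and reassigning the rest optimally gives only $775 — worse by 23.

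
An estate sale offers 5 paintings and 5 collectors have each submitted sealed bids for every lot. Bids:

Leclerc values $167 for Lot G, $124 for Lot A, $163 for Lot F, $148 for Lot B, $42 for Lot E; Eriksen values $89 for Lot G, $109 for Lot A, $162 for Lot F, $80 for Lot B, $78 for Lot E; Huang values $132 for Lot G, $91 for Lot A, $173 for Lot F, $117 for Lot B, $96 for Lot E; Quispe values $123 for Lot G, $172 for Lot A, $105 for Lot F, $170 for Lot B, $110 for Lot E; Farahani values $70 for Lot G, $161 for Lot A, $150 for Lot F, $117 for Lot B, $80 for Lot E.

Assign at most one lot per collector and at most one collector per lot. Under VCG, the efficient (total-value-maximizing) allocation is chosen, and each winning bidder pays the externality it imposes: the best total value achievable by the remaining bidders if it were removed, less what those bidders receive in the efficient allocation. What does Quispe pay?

Quispe pays $21.

Efficient allocation: Leclerc→Lot G ($167), Eriksen→Lot F ($162), Huang→Lot E ($96), Quispe→Lot B ($170), Farahani→Lot A ($161); total welfare W = $756.
Quispe receives Lot B at value $170, so the others get W − 170 = $586.
Without Quispe: best allocation of the remaining 4 bidders over all 5 lots is Leclerc→Lot G ($167), Eriksen→Lot F ($162), Huang→Lot B ($117), Farahani→Lot A ($161), total $607.
VCG payment = (others' best without Quispe) − (others' welfare with Quispe) = 607 − 586 = $21.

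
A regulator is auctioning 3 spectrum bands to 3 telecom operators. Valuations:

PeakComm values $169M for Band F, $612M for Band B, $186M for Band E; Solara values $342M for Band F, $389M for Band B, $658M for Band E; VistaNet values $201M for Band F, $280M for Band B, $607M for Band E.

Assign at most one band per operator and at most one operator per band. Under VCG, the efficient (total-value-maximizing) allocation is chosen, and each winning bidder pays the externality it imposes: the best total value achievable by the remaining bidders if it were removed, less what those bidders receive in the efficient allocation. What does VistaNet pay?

VistaNet pays $316M.

Efficient allocation: PeakComm→Band B ($612M), Solara→Band F ($342M), VistaNet→Band E ($607M); total welfare W = $1561M.
VistaNet receives Band E at value $607M, so the others get W − 607 = $954M.
Without VistaNet: best allocation of the remaining 2 bidders over all 3 bands is PeakComm→Band B ($612M), Solara→Band E ($658M), total $1270M.
VCG payment = (others' best without VistaNet) − (others' welfare with VistaNet) = 1270 − 954 = $316M.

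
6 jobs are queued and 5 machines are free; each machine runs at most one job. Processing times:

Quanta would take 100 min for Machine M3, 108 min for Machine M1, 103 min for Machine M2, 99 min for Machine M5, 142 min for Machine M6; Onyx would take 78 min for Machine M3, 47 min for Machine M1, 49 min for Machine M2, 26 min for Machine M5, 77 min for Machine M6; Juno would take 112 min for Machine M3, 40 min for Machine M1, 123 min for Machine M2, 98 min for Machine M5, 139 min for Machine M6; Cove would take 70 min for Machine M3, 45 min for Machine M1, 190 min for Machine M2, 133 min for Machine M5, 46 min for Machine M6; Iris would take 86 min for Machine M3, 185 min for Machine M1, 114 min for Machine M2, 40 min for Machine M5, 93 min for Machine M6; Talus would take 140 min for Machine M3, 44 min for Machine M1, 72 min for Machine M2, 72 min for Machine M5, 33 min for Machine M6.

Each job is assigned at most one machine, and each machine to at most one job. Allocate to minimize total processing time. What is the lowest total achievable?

Optimal: Cove→Machine M3 (70 min), Juno→Machine M1 (40 min), Onyx→Machine M2 (49 min), Iris→Machine M5 (40 min), Talus→Machine M6 (33 min) — total 70+40+49+40+33 = 232 min.
Row-greedy (each job in turn takes its cheapest remaining machine) gives 418 min, worse by 186.
Swapping Iris↔Cove (Iris→Machine M3 86 min, Cove→Machine M5 133 min) adds 109.

Min total: 232 min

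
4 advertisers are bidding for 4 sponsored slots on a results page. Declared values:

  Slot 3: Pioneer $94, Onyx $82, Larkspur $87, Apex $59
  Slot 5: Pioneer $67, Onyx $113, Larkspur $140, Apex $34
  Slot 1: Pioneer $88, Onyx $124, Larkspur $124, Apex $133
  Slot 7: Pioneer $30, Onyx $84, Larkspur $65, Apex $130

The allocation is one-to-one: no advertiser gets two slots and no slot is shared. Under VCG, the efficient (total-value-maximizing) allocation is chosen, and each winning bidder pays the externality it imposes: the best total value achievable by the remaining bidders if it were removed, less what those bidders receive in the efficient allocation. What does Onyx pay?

Efficient allocation: Pioneer→Slot 3 ($94), Onyx→Slot 1 ($124), Larkspur→Slot 5 ($140), Apex→Slot 7 ($130); total welfare W = $488.
Onyx receives Slot 1 at value $124, so the others get W − 124 = $364.
Without Onyx: best allocation of the remaining 3 bidders over all 4 slots is Pioneer→Slot 3 ($94), Larkspur→Slot 5 ($140), Apex→Slot 1 ($133), total $367.
VCG payment = (others' best without Onyx) − (others' welfare with Onyx) = 367 − 364 = $3.

Onyx pays $3.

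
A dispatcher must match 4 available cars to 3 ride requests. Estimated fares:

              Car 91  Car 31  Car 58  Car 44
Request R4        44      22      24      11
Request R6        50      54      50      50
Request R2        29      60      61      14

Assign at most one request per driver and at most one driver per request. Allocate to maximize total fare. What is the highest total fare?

Optimal: Car 91→Request R4 ($44), Car 31→Request R6 ($54), Car 58→Request R2 ($61) — total 44+54+61 = $159.
Row-greedy (each driver in turn takes its best remaining request) gives $134, worse by 25.
Swapping Car 91↔Car 58 (Car 91→Request R2 $29, Car 58→Request R4 $24) loses 52.

Max total: $159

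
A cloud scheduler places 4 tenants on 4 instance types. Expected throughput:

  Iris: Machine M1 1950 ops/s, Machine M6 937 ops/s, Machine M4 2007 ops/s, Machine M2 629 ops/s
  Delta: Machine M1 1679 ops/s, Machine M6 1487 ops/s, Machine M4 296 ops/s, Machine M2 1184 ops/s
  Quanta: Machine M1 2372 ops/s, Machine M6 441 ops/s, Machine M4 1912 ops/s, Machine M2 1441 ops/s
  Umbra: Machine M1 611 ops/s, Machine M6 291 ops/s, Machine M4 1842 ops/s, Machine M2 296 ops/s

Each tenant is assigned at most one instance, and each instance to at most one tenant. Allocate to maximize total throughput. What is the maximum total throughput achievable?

Optimal: Iris→Machine M1 (1950 ops/s), Delta→Machine M6 (1487 ops/s), Quanta→Machine M2 (1441 ops/s), Umbra→Machine M4 (1842 ops/s) — total 1950+1487+1441+1842 = 6720 ops/s.
Max-entry greedy (repeatedly take the single best remaining cell) gives 6162 ops/s, worse by 558.
Next-best assignment: Iris→Machine M6, Delta→Machine M2, Quanta→Machine M1, Umbra→Machine M4 = 6335 ops/s.
No other one-to-one assignment exceeds 6720 ops/s.

Max total: 6720 ops/s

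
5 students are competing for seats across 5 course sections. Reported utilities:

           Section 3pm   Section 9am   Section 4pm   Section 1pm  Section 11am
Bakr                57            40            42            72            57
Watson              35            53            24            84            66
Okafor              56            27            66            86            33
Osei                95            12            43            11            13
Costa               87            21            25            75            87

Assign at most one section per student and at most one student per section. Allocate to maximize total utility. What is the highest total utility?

Max total: 373 points

Optimal: Bakr→Section 1pm (72 points), Watson→Section 9am (53 points), Okafor→Section 4pm (66 points), Osei→Section 3pm (95 points), Costa→Section 11am (87 points) — total 72+53+66+95+87 = 373 points.
Column-greedy (each section in turn goes to its best remaining student) gives 346 points, worse by 27.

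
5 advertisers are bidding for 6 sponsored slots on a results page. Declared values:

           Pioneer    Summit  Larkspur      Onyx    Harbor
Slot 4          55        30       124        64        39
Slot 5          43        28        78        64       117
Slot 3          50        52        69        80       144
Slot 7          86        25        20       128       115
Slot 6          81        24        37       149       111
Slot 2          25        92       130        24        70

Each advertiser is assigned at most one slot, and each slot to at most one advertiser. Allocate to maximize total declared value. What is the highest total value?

Treat this as an assignment problem: match each advertiser to one slot.
Optimal: Pioneer→Slot 7 ($86), Summit→Slot 2 ($92), Larkspur→Slot 4 ($124), Onyx→Slot 6 ($149), Harbor→Slot 3 ($144) — total 86+92+124+149+144 = $595.
Max-entry greedy (repeatedly take the single best remaining cell) gives $539, worse by 56.
Next-best assignment: Pioneer→Slot 6, Summit→Slot 2, Larkspur→Slot 4, Onyx→Slot 7, Harbor→Slot 3 = $569.

Maximum total: $595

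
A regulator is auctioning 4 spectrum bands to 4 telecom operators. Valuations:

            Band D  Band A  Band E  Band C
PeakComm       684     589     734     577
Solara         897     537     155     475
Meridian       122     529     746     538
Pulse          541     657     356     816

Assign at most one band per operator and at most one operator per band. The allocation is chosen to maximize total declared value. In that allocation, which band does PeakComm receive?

This is the linear assignment problem.
Optimal: PeakComm→Band A ($589M), Solara→Band D ($897M), Meridian→Band E ($746M), Pulse→Band C ($816M) — total 589+897+746+816 = $3048M.
Row-greedy (each operator in turn takes its best remaining band) gives $2826M, worse by 222.
Next-best assignment: PeakComm→Band E, Solara→Band D, Meridian→Band A, Pulse→Band C = $2976M.
Swapping Meridian↔Pulse (Meridian→Band C $538M, Pulse→Band E $356M) loses 668.
Every other assignment is strictly worse.
PeakComm's own top band is Band E ($734M), but forcing PeakComm→Band E and reassigning the rest optimally gives only $2976M — worse by 72.

PeakComm receives Band A.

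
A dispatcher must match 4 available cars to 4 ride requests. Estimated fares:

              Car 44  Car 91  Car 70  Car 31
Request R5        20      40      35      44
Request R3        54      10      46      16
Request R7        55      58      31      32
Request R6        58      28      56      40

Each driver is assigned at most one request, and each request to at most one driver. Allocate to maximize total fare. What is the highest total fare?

Max total: $212

This is the linear assignment problem.
Optimal: Car 44→Request R3 ($54), Car 91→Request R7 ($58), Car 70→Request R6 ($56), Car 31→Request R5 ($44) — total 54+58+56+44 = $212.
Row-greedy (each driver in turn takes its best remaining request) gives $206, worse by 6.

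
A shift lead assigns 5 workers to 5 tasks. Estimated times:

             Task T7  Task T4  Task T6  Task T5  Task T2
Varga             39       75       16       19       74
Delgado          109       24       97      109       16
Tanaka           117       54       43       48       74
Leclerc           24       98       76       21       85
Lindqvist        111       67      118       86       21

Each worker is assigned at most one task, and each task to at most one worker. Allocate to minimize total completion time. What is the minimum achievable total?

Min total: 131 min

Optimal: Varga→Task T5 (19 min), Delgado→Task T4 (24 min), Tanaka→Task T6 (43 min), Leclerc→Task T7 (24 min), Lindqvist→Task T2 (21 min) — total 19+24+43+24+21 = 131 min.
Min-entry greedy (repeatedly take the single cheapest remaining cell) gives 218 min, worse by 87.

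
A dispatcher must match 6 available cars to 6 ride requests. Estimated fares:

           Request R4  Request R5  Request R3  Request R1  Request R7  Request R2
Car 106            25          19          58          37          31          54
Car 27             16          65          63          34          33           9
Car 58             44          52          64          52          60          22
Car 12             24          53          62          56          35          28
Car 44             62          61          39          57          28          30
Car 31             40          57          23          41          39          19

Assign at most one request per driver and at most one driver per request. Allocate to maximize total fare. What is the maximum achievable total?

This is a one-to-one assignment (maximum-weight bipartite matching).
Optimal: Car 106→Request R2 ($54), Car 27→Request R3 ($63), Car 58→Request R7 ($60), Car 12→Request R1 ($56), Car 44→Request R4 ($62), Car 31→Request R5 ($57) — total 54+63+60+56+62+57 = $352.
Max-entry greedy (repeatedly take the single best remaining cell) gives $340, worse by 12.
Next-best assignment: Car 106→Request R2, Car 27→Request R5, Car 58→Request R7, Car 12→Request R3, Car 44→Request R4, Car 31→Request R1 = $344.
Every other assignment is strictly worse.

Max total: $352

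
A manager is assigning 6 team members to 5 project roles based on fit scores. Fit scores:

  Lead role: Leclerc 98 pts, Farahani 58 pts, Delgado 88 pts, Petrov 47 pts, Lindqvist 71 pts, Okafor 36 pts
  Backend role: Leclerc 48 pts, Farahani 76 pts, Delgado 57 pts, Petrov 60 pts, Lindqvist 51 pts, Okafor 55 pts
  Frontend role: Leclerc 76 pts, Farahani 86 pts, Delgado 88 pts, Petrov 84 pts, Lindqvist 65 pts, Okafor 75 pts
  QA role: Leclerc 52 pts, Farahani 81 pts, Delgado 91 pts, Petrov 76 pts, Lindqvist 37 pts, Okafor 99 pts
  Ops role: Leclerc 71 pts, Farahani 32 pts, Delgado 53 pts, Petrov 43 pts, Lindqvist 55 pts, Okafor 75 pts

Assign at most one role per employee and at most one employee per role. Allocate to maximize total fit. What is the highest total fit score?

Optimal: Leclerc→Lead role (98 pts), Farahani→Backend role (76 pts), Petrov→Frontend role (84 pts), Delgado→QA role (91 pts), Okafor→Ops role (75 pts) — total 98+76+84+91+75 = 424 pts.
Max-entry greedy (repeatedly take the single best remaining cell) gives 416 pts, worse by 8.
Checked against all permutations: 424 pts is optimal.

Maximum total: 424 pts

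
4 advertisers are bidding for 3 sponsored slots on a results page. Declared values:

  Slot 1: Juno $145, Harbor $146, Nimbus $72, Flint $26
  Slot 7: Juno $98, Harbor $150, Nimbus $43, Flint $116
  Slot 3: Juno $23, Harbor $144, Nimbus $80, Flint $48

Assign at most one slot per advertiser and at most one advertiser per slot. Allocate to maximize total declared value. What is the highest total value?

Maximum total: $405

Optimal: Juno→Slot 1 ($145), Flint→Slot 7 ($116), Harbor→Slot 3 ($144) — total 145+116+144 = $405.
Max-entry greedy (repeatedly take the single best remaining cell) gives $375, worse by 30.
Swapping Flint↔Harbor (Flint→Slot 3 $48, Harbor→Slot 7 $150) loses 62.
Checked against all permutations: $405 is optimal.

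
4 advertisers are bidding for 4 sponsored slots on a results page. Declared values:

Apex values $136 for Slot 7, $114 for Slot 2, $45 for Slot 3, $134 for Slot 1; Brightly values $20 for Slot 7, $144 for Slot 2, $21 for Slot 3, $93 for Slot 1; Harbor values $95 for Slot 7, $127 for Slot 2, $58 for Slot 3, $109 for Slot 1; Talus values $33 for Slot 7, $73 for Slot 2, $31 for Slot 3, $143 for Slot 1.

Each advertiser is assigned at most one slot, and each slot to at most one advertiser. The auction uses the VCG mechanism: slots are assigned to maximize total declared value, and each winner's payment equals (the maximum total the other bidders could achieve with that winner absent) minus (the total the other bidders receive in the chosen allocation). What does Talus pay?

Talus pays $51.

Efficient allocation: Apex→Slot 7 ($136), Brightly→Slot 2 ($144), Harbor→Slot 3 ($58), Talus→Slot 1 ($143); total welfare W = $481.
Talus receives Slot 1 at value $143, so the others get W − 143 = $338.
Without Talus: best allocation of the remaining 3 bidders over all 4 slots is Apex→Slot 7 ($136), Brightly→Slot 2 ($144), Harbor→Slot 1 ($109), total $389.
VCG payment = (others' best without Talus) − (others' welfare with Talus) = 389 − 338 = $51.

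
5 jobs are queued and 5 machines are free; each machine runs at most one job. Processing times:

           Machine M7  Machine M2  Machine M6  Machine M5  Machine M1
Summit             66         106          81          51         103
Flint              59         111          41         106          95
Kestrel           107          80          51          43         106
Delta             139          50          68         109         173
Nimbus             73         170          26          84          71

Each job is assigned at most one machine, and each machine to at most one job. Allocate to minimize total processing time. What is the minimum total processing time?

This is a one-to-one assignment (minimum-cost bipartite matching).
Optimal: Summit→Machine M7 (66 min), Flint→Machine M6 (41 min), Kestrel→Machine M5 (43 min), Delta→Machine M2 (50 min), Nimbus→Machine M1 (71 min) — total 66+41+43+50+71 = 271 min.
Row-greedy (each job in turn takes its cheapest remaining machine) gives 382 min, worse by 111.
Next-best assignment: Summit→Machine M7, Flint→Machine M1, Kestrel→Machine M5, Delta→Machine M2, Nimbus→Machine M6 = 280 min.

Minimum total: 271 min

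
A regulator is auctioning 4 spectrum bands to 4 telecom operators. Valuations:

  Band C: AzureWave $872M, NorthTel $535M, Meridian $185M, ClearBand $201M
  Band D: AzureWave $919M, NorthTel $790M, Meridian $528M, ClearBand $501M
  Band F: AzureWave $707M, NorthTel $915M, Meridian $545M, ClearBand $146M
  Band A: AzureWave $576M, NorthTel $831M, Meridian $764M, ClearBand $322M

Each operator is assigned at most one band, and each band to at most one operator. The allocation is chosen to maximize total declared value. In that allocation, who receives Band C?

AzureWave receives Band C.

This is a one-to-one assignment (maximum-weight bipartite matching).
Optimal: AzureWave→Band C ($872M), NorthTel→Band F ($915M), Meridian→Band A ($764M), ClearBand→Band D ($501M) — total 872+915+764+501 = $3052M.
Next-best assignment: AzureWave→Band D, NorthTel→Band F, Meridian→Band A, ClearBand→Band C = $2799M.
AzureWave's own top band is Band D ($919M), but forcing AzureWave→Band D and reassigning the rest optimally gives only $2799M — worse by 253.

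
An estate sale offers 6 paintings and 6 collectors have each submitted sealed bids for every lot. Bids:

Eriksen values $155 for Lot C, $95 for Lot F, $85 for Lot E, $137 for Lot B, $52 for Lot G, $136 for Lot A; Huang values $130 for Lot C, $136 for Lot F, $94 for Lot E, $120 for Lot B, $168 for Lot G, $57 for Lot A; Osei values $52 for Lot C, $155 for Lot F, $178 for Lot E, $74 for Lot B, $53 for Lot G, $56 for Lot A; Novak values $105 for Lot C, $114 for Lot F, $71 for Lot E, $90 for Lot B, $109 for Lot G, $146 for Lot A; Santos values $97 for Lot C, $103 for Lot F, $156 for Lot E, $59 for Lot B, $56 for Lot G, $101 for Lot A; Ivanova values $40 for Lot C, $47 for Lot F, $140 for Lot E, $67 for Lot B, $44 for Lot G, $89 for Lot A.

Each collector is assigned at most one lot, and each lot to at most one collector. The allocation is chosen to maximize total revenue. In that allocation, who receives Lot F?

Treat this as an assignment problem: match each collector to one lot.
Optimal: Eriksen→Lot C ($155), Huang→Lot G ($168), Osei→Lot F ($155), Novak→Lot A ($146), Santos→Lot E ($156), Ivanova→Lot B ($67) — total 155+168+155+146+156+67 = $847.
Max-entry greedy (repeatedly take the single best remaining cell) gives $817, worse by 30.
Swapping Eriksen↔Santos (Eriksen→Lot E $85, Santos→Lot C $97) loses 129.
Osei's own top lot is Lot E ($178), but forcing Osei→Lot E and reassigning the rest optimally gives only $817 — worse by 30.

Osei receives Lot F.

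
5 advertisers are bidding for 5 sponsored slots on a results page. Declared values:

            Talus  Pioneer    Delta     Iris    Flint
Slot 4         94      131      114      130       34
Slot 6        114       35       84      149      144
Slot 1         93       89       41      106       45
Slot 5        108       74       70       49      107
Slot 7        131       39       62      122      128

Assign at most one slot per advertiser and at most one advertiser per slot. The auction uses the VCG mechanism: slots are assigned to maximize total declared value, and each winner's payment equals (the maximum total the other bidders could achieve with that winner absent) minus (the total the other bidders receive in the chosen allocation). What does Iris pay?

Iris pays $37.

Efficient allocation: Talus→Slot 7 ($131), Pioneer→Slot 1 ($89), Delta→Slot 4 ($114), Iris→Slot 6 ($149), Flint→Slot 5 ($107); total welfare W = $590.
Iris receives Slot 6 at value $149, so the others get W − 149 = $441.
Without Iris: best allocation of the remaining 4 bidders over all 5 slots is Talus→Slot 7 ($131), Pioneer→Slot 1 ($89), Delta→Slot 4 ($114), Flint→Slot 6 ($144), total $478.
VCG payment = (others' best without Iris) − (others' welfare with Iris) = 478 − 441 = $37.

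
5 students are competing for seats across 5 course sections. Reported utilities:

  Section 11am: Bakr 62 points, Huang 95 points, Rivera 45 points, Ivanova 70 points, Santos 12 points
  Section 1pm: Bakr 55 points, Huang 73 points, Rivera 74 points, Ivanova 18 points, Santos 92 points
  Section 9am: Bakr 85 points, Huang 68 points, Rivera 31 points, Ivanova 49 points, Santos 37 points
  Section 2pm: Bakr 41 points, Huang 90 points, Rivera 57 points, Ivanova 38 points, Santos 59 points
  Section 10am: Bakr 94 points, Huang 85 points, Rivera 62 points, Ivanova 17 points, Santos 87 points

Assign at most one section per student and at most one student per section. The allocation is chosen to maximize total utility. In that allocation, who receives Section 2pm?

Huang receives Section 2pm.

Optimal: Bakr→Section 9am (85 points), Huang→Section 2pm (90 points), Rivera→Section 1pm (74 points), Ivanova→Section 11am (70 points), Santos→Section 10am (87 points) — total 85+90+74+70+87 = 406 points.
Row-greedy (each student in turn takes its best remaining section) gives 371 points, worse by 35.
Next-best assignment: Bakr→Section 9am, Huang→Section 2pm, Rivera→Section 10am, Ivanova→Section 11am, Santos→Section 1pm = 399 points.
Huang's own top section is Section 11am (95 points), but forcing Huang→Section 11am and reassigning the rest optimally gives only 387 points — worse by 19.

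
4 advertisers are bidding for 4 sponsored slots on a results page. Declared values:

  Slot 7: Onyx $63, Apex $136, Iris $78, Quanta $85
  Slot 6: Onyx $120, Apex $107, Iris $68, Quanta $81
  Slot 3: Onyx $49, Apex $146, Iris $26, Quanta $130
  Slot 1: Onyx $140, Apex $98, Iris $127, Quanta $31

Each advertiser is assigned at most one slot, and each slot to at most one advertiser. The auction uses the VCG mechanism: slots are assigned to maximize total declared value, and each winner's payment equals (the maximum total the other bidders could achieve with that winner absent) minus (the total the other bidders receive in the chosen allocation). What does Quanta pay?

Quanta pays $10.

Efficient allocation: Onyx→Slot 6 ($120), Apex→Slot 7 ($136), Iris→Slot 1 ($127), Quanta→Slot 3 ($130); total welfare W = $513.
Quanta receives Slot 3 at value $130, so the others get W − 130 = $383.
Without Quanta: best allocation of the remaining 3 bidders over all 4 slots is Onyx→Slot 6 ($120), Apex→Slot 3 ($146), Iris→Slot 1 ($127), total $393.
VCG payment = (others' best without Quanta) − (others' welfare with Quanta) = 393 − 383 = $10.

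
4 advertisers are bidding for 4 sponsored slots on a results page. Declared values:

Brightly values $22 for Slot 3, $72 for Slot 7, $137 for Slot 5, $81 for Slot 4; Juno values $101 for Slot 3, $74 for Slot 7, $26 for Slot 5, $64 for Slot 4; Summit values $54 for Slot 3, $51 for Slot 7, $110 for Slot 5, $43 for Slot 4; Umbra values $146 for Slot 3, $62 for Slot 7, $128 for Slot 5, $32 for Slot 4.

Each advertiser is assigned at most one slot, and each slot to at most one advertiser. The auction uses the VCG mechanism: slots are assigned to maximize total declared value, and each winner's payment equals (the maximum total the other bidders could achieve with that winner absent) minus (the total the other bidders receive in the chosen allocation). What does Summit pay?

Summit pays $56.

Efficient allocation: Brightly→Slot 4 ($81), Juno→Slot 7 ($74), Summit→Slot 5 ($110), Umbra→Slot 3 ($146); total welfare W = $411.
Summit receives Slot 5 at value $110, so the others get W − 110 = $301.
Without Summit: best allocation of the remaining 3 bidders over all 4 slots is Brightly→Slot 5 ($137), Juno→Slot 7 ($74), Umbra→Slot 3 ($146), total $357.
VCG payment = (others' best without Summit) − (others' welfare with Summit) = 357 − 301 = $56.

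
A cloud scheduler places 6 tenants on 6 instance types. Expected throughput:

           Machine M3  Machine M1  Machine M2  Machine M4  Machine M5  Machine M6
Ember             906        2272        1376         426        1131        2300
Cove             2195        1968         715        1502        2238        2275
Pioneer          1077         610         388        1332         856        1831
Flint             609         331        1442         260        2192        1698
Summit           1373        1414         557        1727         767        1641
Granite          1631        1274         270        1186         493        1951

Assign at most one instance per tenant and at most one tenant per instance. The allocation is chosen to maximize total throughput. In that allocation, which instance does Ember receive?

Optimal: Ember→Machine M1 (2272 ops/s), Cove→Machine M5 (2238 ops/s), Pioneer→Machine M6 (1831 ops/s), Flint→Machine M2 (1442 ops/s), Summit→Machine M4 (1727 ops/s), Granite→Machine M3 (1631 ops/s) — total 2272+2238+1831+1442+1727+1631 = 11141 ops/s.
Column-greedy (each instance in turn goes to its best remaining tenant) gives 10443 ops/s, worse by 698.
Next-best assignment: Ember→Machine M1, Cove→Machine M3, Pioneer→Machine M2, Flint→Machine M5, Summit→Machine M4, Granite→Machine M6 = 10725 ops/s.
No other one-to-one assignment exceeds 11141 ops/s.
Ember's own top instance is Machine M6 (2300 ops/s), but forcing Ember→Machine M6 and reassigning the rest optimally gives only 10357 ops/s — worse by 784.

Ember receives Machine M1.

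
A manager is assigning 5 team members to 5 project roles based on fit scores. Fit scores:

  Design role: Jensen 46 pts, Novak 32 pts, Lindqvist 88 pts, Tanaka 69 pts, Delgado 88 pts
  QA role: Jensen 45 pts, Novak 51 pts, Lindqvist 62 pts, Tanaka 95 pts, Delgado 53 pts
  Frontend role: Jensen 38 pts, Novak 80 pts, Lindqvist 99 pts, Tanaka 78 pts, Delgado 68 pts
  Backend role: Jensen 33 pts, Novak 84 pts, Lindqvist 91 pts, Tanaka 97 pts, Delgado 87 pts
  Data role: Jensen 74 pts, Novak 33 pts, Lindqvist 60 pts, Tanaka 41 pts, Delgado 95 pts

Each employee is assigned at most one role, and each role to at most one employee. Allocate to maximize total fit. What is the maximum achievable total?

Max total: 440 pts

Optimal: Jensen→Data role (74 pts), Novak→Backend role (84 pts), Lindqvist→Frontend role (99 pts), Tanaka→QA role (95 pts), Delgado→Design role (88 pts) — total 74+84+99+95+88 = 440 pts.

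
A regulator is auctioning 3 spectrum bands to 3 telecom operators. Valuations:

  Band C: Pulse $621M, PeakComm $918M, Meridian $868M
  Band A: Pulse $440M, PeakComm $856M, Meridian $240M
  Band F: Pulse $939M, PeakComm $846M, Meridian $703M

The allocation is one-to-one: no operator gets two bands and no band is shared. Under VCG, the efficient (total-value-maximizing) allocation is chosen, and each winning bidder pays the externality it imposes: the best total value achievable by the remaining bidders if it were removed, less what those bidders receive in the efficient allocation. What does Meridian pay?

Meridian pays $62M.

Efficient allocation: Pulse→Band F ($939M), PeakComm→Band A ($856M), Meridian→Band C ($868M); total welfare W = $2663M.
Meridian receives Band C at value $868M, so the others get W − 868 = $1795M.
Without Meridian: best allocation of the remaining 2 bidders over all 3 bands is Pulse→Band F ($939M), PeakComm→Band C ($918M), total $1857M.
VCG payment = (others' best without Meridian) − (others' welfare with Meridian) = 1857 − 1795 = $62M.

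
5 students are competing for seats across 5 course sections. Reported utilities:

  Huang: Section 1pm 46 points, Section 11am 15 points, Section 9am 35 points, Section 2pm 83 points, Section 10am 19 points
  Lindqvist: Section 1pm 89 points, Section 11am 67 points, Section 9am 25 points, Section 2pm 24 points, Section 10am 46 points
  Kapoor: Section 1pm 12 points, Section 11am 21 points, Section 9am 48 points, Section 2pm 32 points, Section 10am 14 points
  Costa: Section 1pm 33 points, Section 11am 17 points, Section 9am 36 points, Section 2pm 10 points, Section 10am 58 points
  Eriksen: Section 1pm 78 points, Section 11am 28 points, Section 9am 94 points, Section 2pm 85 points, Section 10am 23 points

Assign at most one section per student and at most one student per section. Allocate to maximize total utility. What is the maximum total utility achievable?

This is a one-to-one assignment (maximum-weight bipartite matching).
Optimal: Huang→Section 2pm (83 points), Lindqvist→Section 1pm (89 points), Kapoor→Section 11am (21 points), Costa→Section 10am (58 points), Eriksen→Section 9am (94 points) — total 83+89+21+58+94 = 345 points.
Row-greedy (each student in turn takes its best remaining section) gives 306 points, worse by 39.
Swapping Lindqvist↔Eriksen (Lindqvist→Section 9am 25 points, Eriksen→Section 1pm 78 points) loses 80.

Maximum total: 345 points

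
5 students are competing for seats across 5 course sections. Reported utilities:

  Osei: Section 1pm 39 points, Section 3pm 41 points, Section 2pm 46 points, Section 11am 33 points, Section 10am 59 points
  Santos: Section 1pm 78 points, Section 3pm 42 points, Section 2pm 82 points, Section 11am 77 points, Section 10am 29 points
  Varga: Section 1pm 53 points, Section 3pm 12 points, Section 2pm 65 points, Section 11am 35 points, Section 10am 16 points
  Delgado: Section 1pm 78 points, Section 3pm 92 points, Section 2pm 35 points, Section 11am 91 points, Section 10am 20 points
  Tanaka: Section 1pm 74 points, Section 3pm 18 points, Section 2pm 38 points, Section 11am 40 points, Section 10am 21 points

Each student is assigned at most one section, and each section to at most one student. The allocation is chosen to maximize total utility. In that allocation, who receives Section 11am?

This is the linear assignment problem.
Optimal: Osei→Section 10am (59 points), Santos→Section 11am (77 points), Varga→Section 2pm (65 points), Delgado→Section 3pm (92 points), Tanaka→Section 1pm (74 points) — total 59+77+65+92+74 = 367 points.
Column-greedy (each section in turn goes to its best remaining student) gives 334 points, worse by 33.
Next-best assignment: Osei→Section 10am, Santos→Section 2pm, Varga→Section 11am, Delgado→Section 3pm, Tanaka→Section 1pm = 342 points.
Checked against all permutations: 367 points is optimal.
Santos's own top section is Section 2pm (82 points), but forcing Santos→Section 2pm and reassigning the rest optimally gives only 342 points — worse by 25.

Santos receives Section 11am.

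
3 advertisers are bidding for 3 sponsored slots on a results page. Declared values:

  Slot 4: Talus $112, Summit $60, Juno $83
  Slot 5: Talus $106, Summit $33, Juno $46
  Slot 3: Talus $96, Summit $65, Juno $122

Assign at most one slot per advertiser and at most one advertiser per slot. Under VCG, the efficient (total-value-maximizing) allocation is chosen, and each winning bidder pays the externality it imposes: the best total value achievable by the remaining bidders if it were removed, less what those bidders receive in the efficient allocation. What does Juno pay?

Efficient allocation: Talus→Slot 5 ($106), Summit→Slot 4 ($60), Juno→Slot 3 ($122); total welfare W = $288.
Juno receives Slot 3 at value $122, so the others get W − 122 = $166.
Without Juno: best allocation of the remaining 2 bidders over all 3 slots is Talus→Slot 4 ($112), Summit→Slot 3 ($65), total $177.
VCG payment = (others' best without Juno) − (others' welfare with Juno) = 177 − 166 = $11.

Juno pays $11.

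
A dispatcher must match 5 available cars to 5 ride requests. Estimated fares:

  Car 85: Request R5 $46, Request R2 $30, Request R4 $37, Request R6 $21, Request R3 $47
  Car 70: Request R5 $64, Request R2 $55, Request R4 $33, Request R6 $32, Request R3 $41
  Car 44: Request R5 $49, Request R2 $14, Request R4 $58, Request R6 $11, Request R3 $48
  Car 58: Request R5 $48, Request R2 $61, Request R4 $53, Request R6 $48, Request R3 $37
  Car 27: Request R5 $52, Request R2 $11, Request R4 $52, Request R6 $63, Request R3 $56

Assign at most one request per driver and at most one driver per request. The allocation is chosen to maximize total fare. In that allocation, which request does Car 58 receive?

This is the linear assignment problem.
Optimal: Car 85→Request R3 ($47), Car 70→Request R5 ($64), Car 44→Request R4 ($58), Car 58→Request R2 ($61), Car 27→Request R6 ($63) — total 47+64+58+61+63 = $293.
Next-best assignment: Car 85→Request R4, Car 70→Request R5, Car 44→Request R3, Car 58→Request R2, Car 27→Request R6 = $273.

Car 58 receives Request R2.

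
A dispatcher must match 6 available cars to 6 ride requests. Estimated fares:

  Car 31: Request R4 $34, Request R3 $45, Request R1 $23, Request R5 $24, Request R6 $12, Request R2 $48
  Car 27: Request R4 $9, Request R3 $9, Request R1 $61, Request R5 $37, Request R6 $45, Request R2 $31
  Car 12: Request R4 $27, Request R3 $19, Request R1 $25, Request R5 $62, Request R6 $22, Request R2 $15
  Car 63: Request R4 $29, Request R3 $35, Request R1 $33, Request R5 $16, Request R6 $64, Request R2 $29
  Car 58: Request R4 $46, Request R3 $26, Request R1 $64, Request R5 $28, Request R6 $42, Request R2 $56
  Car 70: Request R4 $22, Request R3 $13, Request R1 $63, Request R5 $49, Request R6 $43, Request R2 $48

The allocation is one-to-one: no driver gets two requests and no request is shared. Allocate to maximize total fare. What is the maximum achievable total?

Max total: $326

This is a one-to-one assignment (maximum-weight bipartite matching).
Optimal: Car 31→Request R3 ($45), Car 27→Request R1 ($61), Car 12→Request R5 ($62), Car 63→Request R6 ($64), Car 58→Request R4 ($46), Car 70→Request R2 ($48) — total 45+61+62+64+46+48 = $326.
Column-greedy (each request in turn goes to its best remaining driver) gives $311, worse by 15.
Next-best assignment: Car 31→Request R3, Car 27→Request R2, Car 12→Request R5, Car 63→Request R6, Car 58→Request R4, Car 70→Request R1 = $311.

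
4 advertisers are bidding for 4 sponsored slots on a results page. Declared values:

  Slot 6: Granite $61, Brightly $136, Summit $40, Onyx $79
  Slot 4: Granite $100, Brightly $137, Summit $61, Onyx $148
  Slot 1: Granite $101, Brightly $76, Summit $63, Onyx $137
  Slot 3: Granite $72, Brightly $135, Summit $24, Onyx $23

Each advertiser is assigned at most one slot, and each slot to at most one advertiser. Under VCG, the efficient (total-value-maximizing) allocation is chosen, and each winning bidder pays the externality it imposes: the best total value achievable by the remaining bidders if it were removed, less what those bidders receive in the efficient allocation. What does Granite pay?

Efficient allocation: Granite→Slot 1 ($101), Brightly→Slot 3 ($135), Summit→Slot 6 ($40), Onyx→Slot 4 ($148); total welfare W = $424.
Granite receives Slot 1 at value $101, so the others get W − 101 = $323.
Without Granite: best allocation of the remaining 3 bidders over all 4 slots is Brightly→Slot 6 ($136), Summit→Slot 1 ($63), Onyx→Slot 4 ($148), total $347.
VCG payment = (others' best without Granite) − (others' welfare with Granite) = 347 − 323 = $24.

Granite pays $24.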